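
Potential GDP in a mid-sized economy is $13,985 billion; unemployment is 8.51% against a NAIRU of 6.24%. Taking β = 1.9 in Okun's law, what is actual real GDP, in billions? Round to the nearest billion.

Unemployment gap = 8.51 - 6.24 = 2.27 points, so the output gap is -1.9 × 2.27 = -4.313%.
Actual GDP = 13985 × (1 - 4.313/100) = 13985 × 0.95687 ≈ 13382 billion.

$13,382 billion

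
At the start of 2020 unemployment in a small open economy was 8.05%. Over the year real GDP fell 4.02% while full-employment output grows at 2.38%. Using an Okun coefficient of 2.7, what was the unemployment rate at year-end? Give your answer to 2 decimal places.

Growth-rate Okun's law: g_Y = g_Y* - β × Δu, so Δu = (g_Y* - g_Y)/β.
Δu = (2.38 + 4.02)/2.7 = 6.4/2.7 = 2.37 percentage points.
Year-end unemployment = 8.05 + 2.37 = 10.42%.

10.42%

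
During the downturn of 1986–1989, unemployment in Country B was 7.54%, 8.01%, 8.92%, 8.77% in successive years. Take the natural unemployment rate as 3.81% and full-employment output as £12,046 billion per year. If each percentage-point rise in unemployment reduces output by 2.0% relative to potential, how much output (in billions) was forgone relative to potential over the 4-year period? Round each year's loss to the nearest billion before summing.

£4,337 billion

Year 1986: gap = -2.0 × (7.54 - 3.81) = -7.46%, loss ≈ 12046 × 7.46/100 ≈ 899.
Year 1987: gap = -2.0 × (8.01 - 3.81) = -8.4%, loss ≈ 12046 × 8.4/100 ≈ 1012.
Year 1988: gap = -2.0 × (8.92 - 3.81) = -10.22%, loss ≈ 12046 × 10.22/100 ≈ 1231.
Year 1989: gap = -2.0 × (8.77 - 3.81) = -9.92%, loss ≈ 12046 × 9.92/100 ≈ 1195.
Total lost output = 899 + 1012 + 1231 + 1195 = 4337 billion.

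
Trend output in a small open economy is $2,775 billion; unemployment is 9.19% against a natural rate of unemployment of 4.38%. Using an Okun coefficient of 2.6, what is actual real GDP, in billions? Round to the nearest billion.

Unemployment gap = 9.19 - 4.38 = 4.81 points, so the output gap is -2.6 × 4.81 = -12.506%.
Actual GDP = 2775 × (1 - 12.506/100) = 2775 × 0.87494 ≈ 2428 billion.

$2,428 billion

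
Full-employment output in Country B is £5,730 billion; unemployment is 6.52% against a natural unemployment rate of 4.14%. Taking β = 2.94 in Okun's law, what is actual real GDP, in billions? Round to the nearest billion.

£5,329 billion

Unemployment gap = 6.52 - 4.14 = 2.38 points, so the output gap is -2.94 × 2.38 = -6.9972%.
Actual GDP = 5730 × (1 - 6.9972/100) = 5730 × 0.930028 ≈ 5329 billion.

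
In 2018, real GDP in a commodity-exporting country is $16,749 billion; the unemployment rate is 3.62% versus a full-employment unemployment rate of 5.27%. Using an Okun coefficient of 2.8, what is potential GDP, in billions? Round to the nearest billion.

Unemployment gap = 3.62 - 5.27 = -1.65 points, so output gap = -2.8 × (-1.65) = 4.62%.
Since Y = Y* × (1 + gap/100), Y* = 16749/1.0462 ≈ 16009 billion.

$16,009 billion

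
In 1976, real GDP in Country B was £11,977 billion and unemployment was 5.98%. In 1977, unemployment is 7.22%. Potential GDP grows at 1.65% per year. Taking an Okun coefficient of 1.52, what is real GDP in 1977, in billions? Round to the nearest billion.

Δu = 7.22 - 5.98 = 1.24 points.
Okun's law (growth form): g_Y = g_Y* - β × Δu = 1.65 - 1.52 × (1.24) = 1.65 - 1.8848 = -0.2348%.
Real GDP in the next year = 11977 × (1 - 0.2348/100) = 11977 × 0.997652 ≈ 11949 billion.

£11,949 billion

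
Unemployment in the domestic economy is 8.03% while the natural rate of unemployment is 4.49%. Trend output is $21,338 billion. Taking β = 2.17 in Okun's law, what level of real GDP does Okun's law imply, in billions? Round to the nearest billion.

Unemployment gap = 8.03 - 4.49 = 3.54 points, so the output gap is -2.17 × 3.54 = -7.6818%.
Actual GDP = 21338 × (1 - 7.6818/100) = 21338 × 0.923182 ≈ 19699 billion.

$19,699 billion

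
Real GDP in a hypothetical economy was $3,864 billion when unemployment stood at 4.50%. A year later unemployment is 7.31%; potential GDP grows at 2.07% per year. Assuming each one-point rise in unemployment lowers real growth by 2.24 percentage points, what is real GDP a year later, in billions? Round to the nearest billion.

Δu = 7.31 - 4.5 = 2.81 points.
Okun's law (growth form): g_Y = g_Y* - β × Δu = 2.07 - 2.24 × (2.81) = 2.07 - 6.2944 = -4.2244%.
Real GDP in the next year = 3864 × (1 - 4.2244/100) = 3864 × 0.957756 ≈ 3701 billion.

$3,701 billion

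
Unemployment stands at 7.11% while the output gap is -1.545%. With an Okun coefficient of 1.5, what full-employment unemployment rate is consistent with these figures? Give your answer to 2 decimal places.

6.08%

From Okun's law, u - u* = -(output gap)/β = -(-1.545)/1.5 = 1.03 points.
So u* = 7.11 - 1.03 = 6.08%.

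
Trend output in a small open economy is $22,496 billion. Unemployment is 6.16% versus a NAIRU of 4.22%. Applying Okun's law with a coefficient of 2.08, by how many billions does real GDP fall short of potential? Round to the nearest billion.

$908 billion

Output gap = -2.08 × (6.16 - 4.22) = -2.08 × 1.94 = -4.0352%.
Actual GDP ≈ 22496 × 0.959648 ≈ 21588 billion, so the shortfall is 22496 - 21588 = 908 billion.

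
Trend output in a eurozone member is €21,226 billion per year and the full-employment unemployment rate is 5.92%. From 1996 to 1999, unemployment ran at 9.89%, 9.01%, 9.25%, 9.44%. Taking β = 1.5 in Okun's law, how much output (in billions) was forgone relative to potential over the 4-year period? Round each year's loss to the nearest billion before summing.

€4,429 billion

Year 1996: gap = -1.5 × (9.89 - 5.92) = -5.955%, loss ≈ 21226 × 5.955/100 ≈ 1264.
Year 1997: gap = -1.5 × (9.01 - 5.92) = -4.635%, loss ≈ 21226 × 4.635/100 ≈ 984.
Year 1998: gap = -1.5 × (9.25 - 5.92) = -4.995%, loss ≈ 21226 × 4.995/100 ≈ 1060.
Year 1999: gap = -1.5 × (9.44 - 5.92) = -5.28%, loss ≈ 21226 × 5.28/100 ≈ 1121.
Total lost output = 1264 + 984 + 1060 + 1121 = 4429 billion.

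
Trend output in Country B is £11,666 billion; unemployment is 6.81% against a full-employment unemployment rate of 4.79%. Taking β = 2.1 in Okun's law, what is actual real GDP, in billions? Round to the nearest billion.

Unemployment gap = 6.81 - 4.79 = 2.02 points, so the output gap is -2.1 × 2.02 = -4.242%.
Actual GDP = 11666 × (1 - 4.242/100) = 11666 × 0.95758 ≈ 11171 billion.

£11,171 billion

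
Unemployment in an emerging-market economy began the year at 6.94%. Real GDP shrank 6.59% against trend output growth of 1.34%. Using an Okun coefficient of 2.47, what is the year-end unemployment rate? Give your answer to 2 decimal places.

Growth-rate Okun's law: g_Y = g_Y* - β × Δu, so Δu = (g_Y* - g_Y)/β.
Δu = (1.34 + 6.59)/2.47 = 7.93/2.47 = 3.21 percentage points.
Year-end unemployment = 6.94 + 3.21 = 10.15%.

10.15%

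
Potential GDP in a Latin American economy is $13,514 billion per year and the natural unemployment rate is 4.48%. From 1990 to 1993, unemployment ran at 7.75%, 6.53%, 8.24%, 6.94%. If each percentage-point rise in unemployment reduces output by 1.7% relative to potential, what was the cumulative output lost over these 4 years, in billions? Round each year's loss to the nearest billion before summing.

$2,651 billion

Year 1990: gap = -1.7 × (7.75 - 4.48) = -5.559%, loss ≈ 13514 × 5.559/100 ≈ 751.
Year 1991: gap = -1.7 × (6.53 - 4.48) = -3.485%, loss ≈ 13514 × 3.485/100 ≈ 471.
Year 1992: gap = -1.7 × (8.24 - 4.48) = -6.392%, loss ≈ 13514 × 6.392/100 ≈ 864.
Year 1993: gap = -1.7 × (6.94 - 4.48) = -4.182%, loss ≈ 13514 × 4.182/100 ≈ 565.
Total lost output = 751 + 471 + 864 + 565 = 2651 billion.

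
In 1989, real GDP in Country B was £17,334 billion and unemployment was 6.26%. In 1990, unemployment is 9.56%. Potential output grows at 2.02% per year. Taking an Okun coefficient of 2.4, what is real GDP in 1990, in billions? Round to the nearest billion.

Δu = 9.56 - 6.26 = 3.3 points.
Okun's law (growth form): g_Y = g_Y* - β × Δu = 2.02 - 2.4 × (3.30) = 2.02 - 7.92 = -5.9%.
Real GDP in the next year = 17334 × (1 - 5.9/100) = 17334 × 0.941 ≈ 16311 billion.

£16,311 billion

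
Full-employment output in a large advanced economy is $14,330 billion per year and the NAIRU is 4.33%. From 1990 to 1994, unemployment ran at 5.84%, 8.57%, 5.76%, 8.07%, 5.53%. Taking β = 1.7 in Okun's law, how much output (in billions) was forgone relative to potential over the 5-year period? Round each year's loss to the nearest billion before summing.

$2,952 billion

Year 1990: gap = -1.7 × (5.84 - 4.33) = -2.567%, loss ≈ 14330 × 2.567/100 ≈ 368.
Year 1991: gap = -1.7 × (8.57 - 4.33) = -7.208%, loss ≈ 14330 × 7.208/100 ≈ 1033.
Year 1992: gap = -1.7 × (5.76 - 4.33) = -2.431%, loss ≈ 14330 × 2.431/100 ≈ 348.
Year 1993: gap = -1.7 × (8.07 - 4.33) = -6.358%, loss ≈ 14330 × 6.358/100 ≈ 911.
Year 1994: gap = -1.7 × (5.53 - 4.33) = -2.04%, loss ≈ 14330 × 2.04/100 ≈ 292.
Total lost output = 368 + 1033 + 348 + 911 + 292 = 2952 billion.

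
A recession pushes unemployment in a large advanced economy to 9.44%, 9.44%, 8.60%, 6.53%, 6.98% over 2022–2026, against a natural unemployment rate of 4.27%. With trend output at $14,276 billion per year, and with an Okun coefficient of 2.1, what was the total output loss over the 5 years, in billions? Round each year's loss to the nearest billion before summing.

$5,888 billion

Year 2022: gap = -2.1 × (9.44 - 4.27) = -10.857%, loss ≈ 14276 × 10.857/100 ≈ 1550.
Year 2023: gap = -2.1 × (9.44 - 4.27) = -10.857%, loss ≈ 14276 × 10.857/100 ≈ 1550.
Year 2024: gap = -2.1 × (8.6 - 4.27) = -9.093%, loss ≈ 14276 × 9.093/100 ≈ 1298.
Year 2025: gap = -2.1 × (6.53 - 4.27) = -4.746%, loss ≈ 14276 × 4.746/100 ≈ 678.
Year 2026: gap = -2.1 × (6.98 - 4.27) = -5.691%, loss ≈ 14276 × 5.691/100 ≈ 812.
Total lost output = 1550 + 1550 + 1298 + 678 + 812 = 5888 billion.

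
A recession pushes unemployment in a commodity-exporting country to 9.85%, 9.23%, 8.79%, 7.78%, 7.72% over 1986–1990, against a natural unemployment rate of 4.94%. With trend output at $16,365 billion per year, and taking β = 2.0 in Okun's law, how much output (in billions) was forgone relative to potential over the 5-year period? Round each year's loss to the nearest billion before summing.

Year 1986: gap = -2.0 × (9.85 - 4.94) = -9.82%, loss ≈ 16365 × 9.82/100 ≈ 1607.
Year 1987: gap = -2.0 × (9.23 - 4.94) = -8.58%, loss ≈ 16365 × 8.58/100 ≈ 1404.
Year 1988: gap = -2.0 × (8.79 - 4.94) = -7.7%, loss ≈ 16365 × 7.7/100 ≈ 1260.
Year 1989: gap = -2.0 × (7.78 - 4.94) = -5.68%, loss ≈ 16365 × 5.68/100 ≈ 930.
Year 1990: gap = -2.0 × (7.72 - 4.94) = -5.56%, loss ≈ 16365 × 5.56/100 ≈ 910.
Total lost output = 1607 + 1404 + 1260 + 930 + 910 = 6111 billion.

$6,111 billion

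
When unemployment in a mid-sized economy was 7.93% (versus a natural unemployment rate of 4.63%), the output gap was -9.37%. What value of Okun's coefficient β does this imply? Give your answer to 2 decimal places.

Okun's law: output gap = -β × (u - u*).
-9.37 = -β × (7.93 - 4.63) = -β × 3.3, so β = 9.37/3.3 = 2.84.

β ≈ 2.84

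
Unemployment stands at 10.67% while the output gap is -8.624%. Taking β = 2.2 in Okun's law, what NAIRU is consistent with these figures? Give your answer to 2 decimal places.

From Okun's law, u - u* = -(output gap)/β = -(-8.624)/2.2 = 3.92 points.
So u* = 10.67 - 3.92 = 6.75%.

6.75%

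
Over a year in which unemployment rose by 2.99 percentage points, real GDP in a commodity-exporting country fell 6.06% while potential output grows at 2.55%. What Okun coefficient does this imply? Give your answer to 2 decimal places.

β ≈ 2.88

Growth form: g_Y = g_Y* - β × Δu, so β = (g_Y* - g_Y)/Δu.
β = (2.55 + 6.06)/2.99 = 8.61/2.99 = 2.88.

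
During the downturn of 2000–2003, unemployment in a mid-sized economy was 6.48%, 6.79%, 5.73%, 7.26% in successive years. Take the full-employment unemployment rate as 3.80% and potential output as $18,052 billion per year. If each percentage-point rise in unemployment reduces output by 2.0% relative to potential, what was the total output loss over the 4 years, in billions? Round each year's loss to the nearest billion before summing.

$3,994 billion

Year 2000: gap = -2.0 × (6.48 - 3.8) = -5.36%, loss ≈ 18052 × 5.36/100 ≈ 968.
Year 2001: gap = -2.0 × (6.79 - 3.8) = -5.98%, loss ≈ 18052 × 5.98/100 ≈ 1080.
Year 2002: gap = -2.0 × (5.73 - 3.8) = -3.86%, loss ≈ 18052 × 3.86/100 ≈ 697.
Year 2003: gap = -2.0 × (7.26 - 3.8) = -6.92%, loss ≈ 18052 × 6.92/100 ≈ 1249.
Total lost output = 968 + 1080 + 697 + 1249 = 3994 billion.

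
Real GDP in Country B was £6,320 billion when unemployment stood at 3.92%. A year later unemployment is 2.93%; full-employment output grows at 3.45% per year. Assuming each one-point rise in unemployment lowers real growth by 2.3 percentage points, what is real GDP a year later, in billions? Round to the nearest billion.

£6,682 billion

Δu = 2.93 - 3.92 = -0.99 points.
Okun's law (growth form): g_Y = g_Y* - β × Δu = 3.45 - 2.3 × (-0.99) = 3.45 + 2.277 = 5.727%.
Real GDP in the next year = 6320 × (1 + 5.727/100) = 6320 × 1.05727 ≈ 6682 billion.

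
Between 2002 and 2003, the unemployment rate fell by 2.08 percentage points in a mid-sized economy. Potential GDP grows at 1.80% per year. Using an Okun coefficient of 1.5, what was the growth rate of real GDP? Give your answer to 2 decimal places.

4.92%

Growth-rate Okun's law: g_Y = g_Y* - β × Δu.
g_Y = 1.80 - 1.5 × (-2.08) = 1.8 + 3.12 = 4.92%, i.e. 4.92% to 2 d.p.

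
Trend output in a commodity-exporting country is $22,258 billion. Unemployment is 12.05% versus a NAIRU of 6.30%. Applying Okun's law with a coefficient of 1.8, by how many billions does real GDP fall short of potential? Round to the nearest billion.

$2,304 billion

Output gap = -1.8 × (12.05 - 6.3) = -1.8 × 5.75 = -10.35%.
Actual GDP ≈ 22258 × 0.8965 ≈ 19954 billion, so the shortfall is 22258 - 19954 = 2304 billion.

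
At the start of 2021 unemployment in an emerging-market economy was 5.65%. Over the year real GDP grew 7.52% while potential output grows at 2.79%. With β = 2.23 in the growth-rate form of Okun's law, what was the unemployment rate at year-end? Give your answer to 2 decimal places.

3.53%

Growth-rate Okun's law: g_Y = g_Y* - β × Δu, so Δu = (g_Y* - g_Y)/β.
Δu = (2.79 - 7.52)/2.23 = -4.73/2.23 = -2.12 percentage points.
Year-end unemployment = 5.65 - 2.12 = 3.53%.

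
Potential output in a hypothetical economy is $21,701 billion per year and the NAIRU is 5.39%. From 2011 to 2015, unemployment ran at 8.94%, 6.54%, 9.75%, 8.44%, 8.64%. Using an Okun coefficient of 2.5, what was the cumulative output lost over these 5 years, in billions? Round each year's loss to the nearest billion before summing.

$8,333 billion

Year 2011: gap = -2.5 × (8.94 - 5.39) = -8.875%, loss ≈ 21701 × 8.875/100 ≈ 1926.
Year 2012: gap = -2.5 × (6.54 - 5.39) = -2.875%, loss ≈ 21701 × 2.875/100 ≈ 624.
Year 2013: gap = -2.5 × (9.75 - 5.39) = -10.9%, loss ≈ 21701 × 10.9/100 ≈ 2365.
Year 2014: gap = -2.5 × (8.44 - 5.39) = -7.625%, loss ≈ 21701 × 7.625/100 ≈ 1655.
Year 2015: gap = -2.5 × (8.64 - 5.39) = -8.125%, loss ≈ 21701 × 8.125/100 ≈ 1763.
Total lost output = 1926 + 624 + 2365 + 1655 + 1763 = 8333 billion.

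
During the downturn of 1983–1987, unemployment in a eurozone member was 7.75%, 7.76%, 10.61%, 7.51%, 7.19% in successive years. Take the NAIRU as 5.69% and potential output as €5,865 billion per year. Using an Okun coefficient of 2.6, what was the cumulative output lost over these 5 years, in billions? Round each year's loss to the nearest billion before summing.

Year 1983: gap = -2.6 × (7.75 - 5.69) = -5.356%, loss ≈ 5865 × 5.356/100 ≈ 314.
Year 1984: gap = -2.6 × (7.76 - 5.69) = -5.382%, loss ≈ 5865 × 5.382/100 ≈ 316.
Year 1985: gap = -2.6 × (10.61 - 5.69) = -12.792%, loss ≈ 5865 × 12.792/100 ≈ 750.
Year 1986: gap = -2.6 × (7.51 - 5.69) = -4.732%, loss ≈ 5865 × 4.732/100 ≈ 278.
Year 1987: gap = -2.6 × (7.19 - 5.69) = -3.9%, loss ≈ 5865 × 3.9/100 ≈ 229.
Total lost output = 314 + 316 + 750 + 278 + 229 = 1887 billion.

€1,887 billion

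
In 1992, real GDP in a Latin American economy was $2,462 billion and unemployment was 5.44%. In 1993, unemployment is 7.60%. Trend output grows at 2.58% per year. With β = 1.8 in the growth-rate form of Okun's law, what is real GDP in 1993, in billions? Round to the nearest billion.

Δu = 7.6 - 5.44 = 2.16 points.
Okun's law (growth form): g_Y = g_Y* - β × Δu = 2.58 - 1.8 × (2.16) = 2.58 - 3.888 = -1.308%.
Real GDP in the next year = 2462 × (1 - 1.308/100) = 2462 × 0.98692 ≈ 2430 billion.

$2,430 billion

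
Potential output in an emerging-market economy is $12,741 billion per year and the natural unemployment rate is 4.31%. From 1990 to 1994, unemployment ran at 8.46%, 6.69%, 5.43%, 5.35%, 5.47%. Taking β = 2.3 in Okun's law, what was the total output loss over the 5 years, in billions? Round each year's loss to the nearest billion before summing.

$2,886 billion

Year 1990: gap = -2.3 × (8.46 - 4.31) = -9.545%, loss ≈ 12741 × 9.545/100 ≈ 1216.
Year 1991: gap = -2.3 × (6.69 - 4.31) = -5.474%, loss ≈ 12741 × 5.474/100 ≈ 697.
Year 1992: gap = -2.3 × (5.43 - 4.31) = -2.576%, loss ≈ 12741 × 2.576/100 ≈ 328.
Year 1993: gap = -2.3 × (5.35 - 4.31) = -2.392%, loss ≈ 12741 × 2.392/100 ≈ 305.
Year 1994: gap = -2.3 × (5.47 - 4.31) = -2.668%, loss ≈ 12741 × 2.668/100 ≈ 340.
Total lost output = 1216 + 697 + 328 + 305 + 340 = 2886 billion.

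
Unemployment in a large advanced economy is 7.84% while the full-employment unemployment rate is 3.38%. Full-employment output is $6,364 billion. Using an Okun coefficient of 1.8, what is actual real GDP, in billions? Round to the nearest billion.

Unemployment gap = 7.84 - 3.38 = 4.46 points, so the output gap is -1.8 × 4.46 = -8.028%.
Actual GDP = 6364 × (1 - 8.028/100) = 6364 × 0.91972 ≈ 5853 billion.

$5,853 billion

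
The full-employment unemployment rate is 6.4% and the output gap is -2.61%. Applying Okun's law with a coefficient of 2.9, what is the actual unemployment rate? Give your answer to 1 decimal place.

From Okun's law, u - u* = -(output gap)/β = -(-2.61)/2.9 = 0.9 points.
So u = 6.4 + 0.9 = 7.3%.

7.3%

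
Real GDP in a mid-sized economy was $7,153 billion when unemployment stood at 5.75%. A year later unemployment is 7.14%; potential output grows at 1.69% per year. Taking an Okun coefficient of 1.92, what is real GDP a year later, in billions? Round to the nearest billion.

Δu = 7.14 - 5.75 = 1.39 points.
Okun's law (growth form): g_Y = g_Y* - β × Δu = 1.69 - 1.92 × (1.39) = 1.69 - 2.6688 = -0.9788%.
Real GDP in the next year = 7153 × (1 - 0.9788/100) = 7153 × 0.990212 ≈ 7083 billion.

$7,083 billion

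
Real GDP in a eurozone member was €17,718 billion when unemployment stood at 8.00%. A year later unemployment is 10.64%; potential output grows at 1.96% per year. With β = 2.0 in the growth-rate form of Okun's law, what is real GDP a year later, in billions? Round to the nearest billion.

€17,130 billion

Δu = 10.64 - 8 = 2.64 points.
Okun's law (growth form): g_Y = g_Y* - β × Δu = 1.96 - 2.0 × (2.64) = 1.96 - 5.28 = -3.32%.
Real GDP in the next year = 17718 × (1 - 3.32/100) = 17718 × 0.9668 ≈ 17130 billion.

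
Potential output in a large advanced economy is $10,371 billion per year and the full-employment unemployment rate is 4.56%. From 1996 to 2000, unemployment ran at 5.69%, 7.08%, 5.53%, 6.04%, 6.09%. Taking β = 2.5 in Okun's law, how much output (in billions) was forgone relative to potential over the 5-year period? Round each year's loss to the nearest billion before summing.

$1,978 billion

Year 1996: gap = -2.5 × (5.69 - 4.56) = -2.825%, loss ≈ 10371 × 2.825/100 ≈ 293.
Year 1997: gap = -2.5 × (7.08 - 4.56) = -6.3%, loss ≈ 10371 × 6.3/100 ≈ 653.
Year 1998: gap = -2.5 × (5.53 - 4.56) = -2.425%, loss ≈ 10371 × 2.425/100 ≈ 251.
Year 1999: gap = -2.5 × (6.04 - 4.56) = -3.7%, loss ≈ 10371 × 3.7/100 ≈ 384.
Year 2000: gap = -2.5 × (6.09 - 4.56) = -3.825%, loss ≈ 10371 × 3.825/100 ≈ 397.
Total lost output = 293 + 653 + 251 + 384 + 397 = 1978 billion.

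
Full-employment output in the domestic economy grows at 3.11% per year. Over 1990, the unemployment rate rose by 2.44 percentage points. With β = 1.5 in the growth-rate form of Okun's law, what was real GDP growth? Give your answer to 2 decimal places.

-0.55%

Growth-rate Okun's law: g_Y = g_Y* - β × Δu.
g_Y = 3.11 - 1.5 × (2.44) = 3.11 - 3.66 = -0.55%, i.e. -0.55% to 2 d.p.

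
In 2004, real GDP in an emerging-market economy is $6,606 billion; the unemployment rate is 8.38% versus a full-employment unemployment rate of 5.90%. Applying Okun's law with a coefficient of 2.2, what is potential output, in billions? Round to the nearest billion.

Unemployment gap = 8.38 - 5.9 = 2.48 points, so output gap = -2.2 × 2.48 = -5.456%.
Since Y = Y* × (1 + gap/100), Y* = 6606/0.94544 ≈ 6987 billion.

$6,987 billion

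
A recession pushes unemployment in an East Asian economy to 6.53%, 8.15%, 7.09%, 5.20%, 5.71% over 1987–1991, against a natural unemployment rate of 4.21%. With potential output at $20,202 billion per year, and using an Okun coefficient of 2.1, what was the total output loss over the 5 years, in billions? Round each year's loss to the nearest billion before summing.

$4,934 billion

Year 1987: gap = -2.1 × (6.53 - 4.21) = -4.872%, loss ≈ 20202 × 4.872/100 ≈ 984.
Year 1988: gap = -2.1 × (8.15 - 4.21) = -8.274%, loss ≈ 20202 × 8.274/100 ≈ 1672.
Year 1989: gap = -2.1 × (7.09 - 4.21) = -6.048%, loss ≈ 20202 × 6.048/100 ≈ 1222.
Year 1990: gap = -2.1 × (5.2 - 4.21) = -2.079%, loss ≈ 20202 × 2.079/100 ≈ 420.
Year 1991: gap = -2.1 × (5.71 - 4.21) = -3.15%, loss ≈ 20202 × 3.15/100 ≈ 636.
Total lost output = 984 + 1672 + 1222 + 420 + 636 = 4934 billion.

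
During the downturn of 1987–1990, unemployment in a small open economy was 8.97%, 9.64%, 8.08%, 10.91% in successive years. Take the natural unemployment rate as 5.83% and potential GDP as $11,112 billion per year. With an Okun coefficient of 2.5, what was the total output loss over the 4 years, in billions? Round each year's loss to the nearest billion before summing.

$3,966 billion

Year 1987: gap = -2.5 × (8.97 - 5.83) = -7.85%, loss ≈ 11112 × 7.85/100 ≈ 872.
Year 1988: gap = -2.5 × (9.64 - 5.83) = -9.525%, loss ≈ 11112 × 9.525/100 ≈ 1058.
Year 1989: gap = -2.5 × (8.08 - 5.83) = -5.625%, loss ≈ 11112 × 5.625/100 ≈ 625.
Year 1990: gap = -2.5 × (10.91 - 5.83) = -12.7%, loss ≈ 11112 × 12.7/100 ≈ 1411.
Total lost output = 872 + 1058 + 625 + 1411 = 3966 billion.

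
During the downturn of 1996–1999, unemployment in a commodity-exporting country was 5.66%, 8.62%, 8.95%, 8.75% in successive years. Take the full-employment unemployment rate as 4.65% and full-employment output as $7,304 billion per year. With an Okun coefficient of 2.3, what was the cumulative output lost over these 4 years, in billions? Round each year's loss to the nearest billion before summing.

$2,248 billion

Year 1996: gap = -2.3 × (5.66 - 4.65) = -2.323%, loss ≈ 7304 × 2.323/100 ≈ 170.
Year 1997: gap = -2.3 × (8.62 - 4.65) = -9.131%, loss ≈ 7304 × 9.131/100 ≈ 667.
Year 1998: gap = -2.3 × (8.95 - 4.65) = -9.89%, loss ≈ 7304 × 9.89/100 ≈ 722.
Year 1999: gap = -2.3 × (8.75 - 4.65) = -9.43%, loss ≈ 7304 × 9.43/100 ≈ 689.
Total lost output = 170 + 667 + 722 + 689 = 2248 billion.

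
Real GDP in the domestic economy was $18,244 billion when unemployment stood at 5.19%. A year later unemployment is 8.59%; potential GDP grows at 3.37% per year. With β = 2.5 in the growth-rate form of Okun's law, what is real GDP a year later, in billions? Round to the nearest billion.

$17,308 billion

Δu = 8.59 - 5.19 = 3.4 points.
Okun's law (growth form): g_Y = g_Y* - β × Δu = 3.37 - 2.5 × (3.40) = 3.37 - 8.5 = -5.13%.
Real GDP in the next year = 18244 × (1 - 5.13/100) = 18244 × 0.9487 ≈ 17308 billion.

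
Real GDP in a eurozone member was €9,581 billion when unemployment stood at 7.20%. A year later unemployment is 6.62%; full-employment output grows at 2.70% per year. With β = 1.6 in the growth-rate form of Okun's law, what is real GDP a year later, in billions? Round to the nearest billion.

Δu = 6.62 - 7.2 = -0.58 points.
Okun's law (growth form): g_Y = g_Y* - β × Δu = 2.70 - 1.6 × (-0.58) = 2.7 + 0.928 = 3.628%.
Real GDP in the next year = 9581 × (1 + 3.628/100) = 9581 × 1.03628 ≈ 9929 billion.

€9,929 billion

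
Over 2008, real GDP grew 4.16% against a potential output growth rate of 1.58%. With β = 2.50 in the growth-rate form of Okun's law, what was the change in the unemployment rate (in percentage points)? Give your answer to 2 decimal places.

Growth-rate Okun's law: g_Y = g_Y* - β × Δu, so Δu = (g_Y* - g_Y)/β.
Δu = (1.58 - 4.16)/2.50 = -2.58/2.50 = -1.03 percentage points.

-1.03 percentage points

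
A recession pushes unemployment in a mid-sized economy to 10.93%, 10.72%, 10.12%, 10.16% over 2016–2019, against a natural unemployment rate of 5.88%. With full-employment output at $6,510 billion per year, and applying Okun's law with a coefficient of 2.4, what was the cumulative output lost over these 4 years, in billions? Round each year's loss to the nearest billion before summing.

Year 2016: gap = -2.4 × (10.93 - 5.88) = -12.12%, loss ≈ 6510 × 12.12/100 ≈ 789.
Year 2017: gap = -2.4 × (10.72 - 5.88) = -11.616%, loss ≈ 6510 × 11.616/100 ≈ 756.
Year 2018: gap = -2.4 × (10.12 - 5.88) = -10.176%, loss ≈ 6510 × 10.176/100 ≈ 662.
Year 2019: gap = -2.4 × (10.16 - 5.88) = -10.272%, loss ≈ 6510 × 10.272/100 ≈ 669.
Total lost output = 789 + 756 + 662 + 669 = 2876 billion.

$2,876 billion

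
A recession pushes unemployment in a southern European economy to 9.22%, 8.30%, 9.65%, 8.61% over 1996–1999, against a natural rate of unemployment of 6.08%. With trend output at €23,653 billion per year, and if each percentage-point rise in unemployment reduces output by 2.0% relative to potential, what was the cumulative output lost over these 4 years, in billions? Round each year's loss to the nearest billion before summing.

Year 1996: gap = -2.0 × (9.22 - 6.08) = -6.28%, loss ≈ 23653 × 6.28/100 ≈ 1485.
Year 1997: gap = -2.0 × (8.3 - 6.08) = -4.44%, loss ≈ 23653 × 4.44/100 ≈ 1050.
Year 1998: gap = -2.0 × (9.65 - 6.08) = -7.14%, loss ≈ 23653 × 7.14/100 ≈ 1689.
Year 1999: gap = -2.0 × (8.61 - 6.08) = -5.06%, loss ≈ 23653 × 5.06/100 ≈ 1197.
Total lost output = 1485 + 1050 + 1689 + 1197 = 5421 billion.

€5,421 billion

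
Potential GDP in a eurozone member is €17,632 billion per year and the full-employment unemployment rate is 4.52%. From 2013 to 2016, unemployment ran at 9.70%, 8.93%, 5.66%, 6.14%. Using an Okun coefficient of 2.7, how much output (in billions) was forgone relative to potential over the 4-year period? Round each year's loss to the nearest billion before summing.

Year 2013: gap = -2.7 × (9.7 - 4.52) = -13.986%, loss ≈ 17632 × 13.986/100 ≈ 2466.
Year 2014: gap = -2.7 × (8.93 - 4.52) = -11.907%, loss ≈ 17632 × 11.907/100 ≈ 2099.
Year 2015: gap = -2.7 × (5.66 - 4.52) = -3.078%, loss ≈ 17632 × 3.078/100 ≈ 543.
Year 2016: gap = -2.7 × (6.14 - 4.52) = -4.374%, loss ≈ 17632 × 4.374/100 ≈ 771.
Total lost output = 2466 + 2099 + 543 + 771 = 5879 billion.

€5,879 billion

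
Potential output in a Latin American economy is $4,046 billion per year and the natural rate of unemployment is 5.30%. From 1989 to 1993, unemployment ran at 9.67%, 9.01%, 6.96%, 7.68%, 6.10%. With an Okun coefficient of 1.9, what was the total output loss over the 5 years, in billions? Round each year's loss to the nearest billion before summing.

Year 1989: gap = -1.9 × (9.67 - 5.3) = -8.303%, loss ≈ 4046 × 8.303/100 ≈ 336.
Year 1990: gap = -1.9 × (9.01 - 5.3) = -7.049%, loss ≈ 4046 × 7.049/100 ≈ 285.
Year 1991: gap = -1.9 × (6.96 - 5.3) = -3.154%, loss ≈ 4046 × 3.154/100 ≈ 128.
Year 1992: gap = -1.9 × (7.68 - 5.3) = -4.522%, loss ≈ 4046 × 4.522/100 ≈ 183.
Year 1993: gap = -1.9 × (6.1 - 5.3) = -1.52%, loss ≈ 4046 × 1.52/100 ≈ 61.
Total lost output = 336 + 285 + 128 + 183 + 61 = 993 billion.

$993 billion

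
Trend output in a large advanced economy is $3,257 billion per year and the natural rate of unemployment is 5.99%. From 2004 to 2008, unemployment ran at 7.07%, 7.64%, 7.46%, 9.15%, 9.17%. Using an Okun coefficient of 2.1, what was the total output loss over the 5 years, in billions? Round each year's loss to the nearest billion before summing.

$722 billion

Year 2004: gap = -2.1 × (7.07 - 5.99) = -2.268%, loss ≈ 3257 × 2.268/100 ≈ 74.
Year 2005: gap = -2.1 × (7.64 - 5.99) = -3.465%, loss ≈ 3257 × 3.465/100 ≈ 113.
Year 2006: gap = -2.1 × (7.46 - 5.99) = -3.087%, loss ≈ 3257 × 3.087/100 ≈ 101.
Year 2007: gap = -2.1 × (9.15 - 5.99) = -6.636%, loss ≈ 3257 × 6.636/100 ≈ 216.
Year 2008: gap = -2.1 × (9.17 - 5.99) = -6.678%, loss ≈ 3257 × 6.678/100 ≈ 218.
Total lost output = 74 + 113 + 101 + 216 + 218 = 722 billion.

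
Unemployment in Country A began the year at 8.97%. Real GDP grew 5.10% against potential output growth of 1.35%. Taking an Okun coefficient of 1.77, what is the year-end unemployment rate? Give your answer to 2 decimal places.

Growth-rate Okun's law: g_Y = g_Y* - β × Δu, so Δu = (g_Y* - g_Y)/β.
Δu = (1.35 - 5.1)/1.77 = -3.75/1.77 = -2.12 percentage points.
Year-end unemployment = 8.97 - 2.12 = 6.85%.

6.85%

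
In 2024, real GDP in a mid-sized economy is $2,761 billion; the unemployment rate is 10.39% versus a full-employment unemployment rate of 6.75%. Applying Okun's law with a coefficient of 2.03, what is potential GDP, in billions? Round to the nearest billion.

$2,981 billion

Unemployment gap = 10.39 - 6.75 = 3.64 points, so output gap = -2.03 × 3.64 = -7.3892%.
Since Y = Y* × (1 + gap/100), Y* = 2761/0.926108 ≈ 2981 billion.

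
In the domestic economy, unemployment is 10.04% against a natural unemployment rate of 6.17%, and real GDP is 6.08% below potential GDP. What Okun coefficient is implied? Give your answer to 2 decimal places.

Okun's law: output gap = -β × (u - u*).
-6.08 = -β × (10.04 - 6.17) = -β × 3.87, so β = 6.08/3.87 = 1.57.

β ≈ 1.57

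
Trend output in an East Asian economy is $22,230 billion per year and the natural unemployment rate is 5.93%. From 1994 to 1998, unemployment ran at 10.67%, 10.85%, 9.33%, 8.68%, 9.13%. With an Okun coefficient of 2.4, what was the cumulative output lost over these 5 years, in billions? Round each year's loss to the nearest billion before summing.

Year 1994: gap = -2.4 × (10.67 - 5.93) = -11.376%, loss ≈ 22230 × 11.376/100 ≈ 2529.
Year 1995: gap = -2.4 × (10.85 - 5.93) = -11.808%, loss ≈ 22230 × 11.808/100 ≈ 2625.
Year 1996: gap = -2.4 × (9.33 - 5.93) = -8.16%, loss ≈ 22230 × 8.16/100 ≈ 1814.
Year 1997: gap = -2.4 × (8.68 - 5.93) = -6.6%, loss ≈ 22230 × 6.6/100 ≈ 1467.
Year 1998: gap = -2.4 × (9.13 - 5.93) = -7.68%, loss ≈ 22230 × 7.68/100 ≈ 1707.
Total lost output = 2529 + 2625 + 1814 + 1467 + 1707 = 10142 billion.

$10,142 billion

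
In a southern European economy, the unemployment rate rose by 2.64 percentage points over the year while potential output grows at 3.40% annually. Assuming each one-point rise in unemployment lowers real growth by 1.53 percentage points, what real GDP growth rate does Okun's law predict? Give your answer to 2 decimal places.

Growth-rate Okun's law: g_Y = g_Y* - β × Δu.
g_Y = 3.40 - 1.53 × (2.64) = 3.4 - 4.0392 = -0.6392%, i.e. -0.64% to 2 d.p.

-0.64%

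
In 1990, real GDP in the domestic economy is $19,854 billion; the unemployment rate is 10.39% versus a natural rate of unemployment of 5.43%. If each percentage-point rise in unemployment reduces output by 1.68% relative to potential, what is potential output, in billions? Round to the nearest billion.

Unemployment gap = 10.39 - 5.43 = 4.96 points, so output gap = -1.68 × 4.96 = -8.3328%.
Since Y = Y* × (1 + gap/100), Y* = 19854/0.916672 ≈ 21659 billion.

$21,659 billion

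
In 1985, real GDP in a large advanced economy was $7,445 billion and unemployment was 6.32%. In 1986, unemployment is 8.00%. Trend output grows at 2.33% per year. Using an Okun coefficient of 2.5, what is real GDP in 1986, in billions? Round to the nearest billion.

Δu = 8 - 6.32 = 1.68 points.
Okun's law (growth form): g_Y = g_Y* - β × Δu = 2.33 - 2.5 × (1.68) = 2.33 - 4.2 = -1.87%.
Real GDP in the next year = 7445 × (1 - 1.87/100) = 7445 × 0.9813 ≈ 7306 billion.

$7,306 billion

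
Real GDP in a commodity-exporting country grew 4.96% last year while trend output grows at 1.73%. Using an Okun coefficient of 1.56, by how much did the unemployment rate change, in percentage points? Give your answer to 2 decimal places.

-2.07 percentage points

Growth-rate Okun's law: g_Y = g_Y* - β × Δu, so Δu = (g_Y* - g_Y)/β.
Δu = (1.73 - 4.96)/1.56 = -3.23/1.56 = -2.07 percentage points.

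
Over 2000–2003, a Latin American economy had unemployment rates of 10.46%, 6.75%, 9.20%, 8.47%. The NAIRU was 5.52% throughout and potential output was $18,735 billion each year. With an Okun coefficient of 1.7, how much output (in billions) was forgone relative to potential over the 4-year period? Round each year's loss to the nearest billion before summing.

$4,077 billion

Year 2000: gap = -1.7 × (10.46 - 5.52) = -8.398%, loss ≈ 18735 × 8.398/100 ≈ 1573.
Year 2001: gap = -1.7 × (6.75 - 5.52) = -2.091%, loss ≈ 18735 × 2.091/100 ≈ 392.
Year 2002: gap = -1.7 × (9.2 - 5.52) = -6.256%, loss ≈ 18735 × 6.256/100 ≈ 1172.
Year 2003: gap = -1.7 × (8.47 - 5.52) = -5.015%, loss ≈ 18735 × 5.015/100 ≈ 940.
Total lost output = 1573 + 392 + 1172 + 940 = 4077 billion.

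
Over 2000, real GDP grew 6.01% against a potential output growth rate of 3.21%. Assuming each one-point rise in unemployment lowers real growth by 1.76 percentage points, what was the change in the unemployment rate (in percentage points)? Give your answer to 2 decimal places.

Growth-rate Okun's law: g_Y = g_Y* - β × Δu, so Δu = (g_Y* - g_Y)/β.
Δu = (3.21 - 6.01)/1.76 = -2.8/1.76 = -1.59 percentage points.

-1.59 percentage points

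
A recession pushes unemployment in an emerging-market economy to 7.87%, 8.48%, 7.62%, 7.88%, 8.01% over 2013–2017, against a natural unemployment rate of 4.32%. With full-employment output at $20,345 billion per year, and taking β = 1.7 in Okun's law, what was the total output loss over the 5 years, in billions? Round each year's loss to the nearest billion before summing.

$6,315 billion

Year 2013: gap = -1.7 × (7.87 - 4.32) = -6.035%, loss ≈ 20345 × 6.035/100 ≈ 1228.
Year 2014: gap = -1.7 × (8.48 - 4.32) = -7.072%, loss ≈ 20345 × 7.072/100 ≈ 1439.
Year 2015: gap = -1.7 × (7.62 - 4.32) = -5.61%, loss ≈ 20345 × 5.61/100 ≈ 1141.
Year 2016: gap = -1.7 × (7.88 - 4.32) = -6.052%, loss ≈ 20345 × 6.052/100 ≈ 1231.
Year 2017: gap = -1.7 × (8.01 - 4.32) = -6.273%, loss ≈ 20345 × 6.273/100 ≈ 1276.
Total lost output = 1228 + 1439 + 1141 + 1231 + 1276 = 6315 billion.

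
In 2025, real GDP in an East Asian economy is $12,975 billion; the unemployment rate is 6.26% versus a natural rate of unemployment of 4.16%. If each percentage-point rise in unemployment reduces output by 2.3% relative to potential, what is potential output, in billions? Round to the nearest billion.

$13,633 billion

Unemployment gap = 6.26 - 4.16 = 2.1 points, so output gap = -2.3 × 2.1 = -4.83%.
Since Y = Y* × (1 + gap/100), Y* = 12975/0.9517 ≈ 13633 billion.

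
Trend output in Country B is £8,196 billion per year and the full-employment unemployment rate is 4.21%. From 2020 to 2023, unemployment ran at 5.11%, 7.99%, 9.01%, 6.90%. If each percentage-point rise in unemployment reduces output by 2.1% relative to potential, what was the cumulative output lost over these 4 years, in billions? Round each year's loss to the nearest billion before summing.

Year 2020: gap = -2.1 × (5.11 - 4.21) = -1.89%, loss ≈ 8196 × 1.89/100 ≈ 155.
Year 2021: gap = -2.1 × (7.99 - 4.21) = -7.938%, loss ≈ 8196 × 7.938/100 ≈ 651.
Year 2022: gap = -2.1 × (9.01 - 4.21) = -10.08%, loss ≈ 8196 × 10.08/100 ≈ 826.
Year 2023: gap = -2.1 × (6.9 - 4.21) = -5.649%, loss ≈ 8196 × 5.649/100 ≈ 463.
Total lost output = 155 + 651 + 826 + 463 = 2095 billion.

£2,095 billion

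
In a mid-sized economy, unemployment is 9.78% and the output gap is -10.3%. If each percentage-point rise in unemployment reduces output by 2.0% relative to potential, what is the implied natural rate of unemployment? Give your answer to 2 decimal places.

4.63%

From Okun's law, u - u* = -(output gap)/β = -(-10.3)/2.0 = 5.15 points.
So u* = 9.78 - 5.15 = 4.63%.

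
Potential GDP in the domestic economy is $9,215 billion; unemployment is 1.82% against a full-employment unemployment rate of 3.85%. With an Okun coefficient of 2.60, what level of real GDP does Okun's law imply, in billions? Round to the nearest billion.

$9,701 billion

Unemployment gap = 1.82 - 3.85 = -2.03 points, so the output gap is -2.6 × (-2.03) = 5.278%.
Actual GDP = 9215 × (1 + 5.278/100) = 9215 × 1.05278 ≈ 9701 billion.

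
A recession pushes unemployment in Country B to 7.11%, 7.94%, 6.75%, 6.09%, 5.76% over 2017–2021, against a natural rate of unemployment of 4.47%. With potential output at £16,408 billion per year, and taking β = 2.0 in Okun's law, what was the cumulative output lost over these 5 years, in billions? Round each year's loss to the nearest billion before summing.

Year 2017: gap = -2.0 × (7.11 - 4.47) = -5.28%, loss ≈ 16408 × 5.28/100 ≈ 866.
Year 2018: gap = -2.0 × (7.94 - 4.47) = -6.94%, loss ≈ 16408 × 6.94/100 ≈ 1139.
Year 2019: gap = -2.0 × (6.75 - 4.47) = -4.56%, loss ≈ 16408 × 4.56/100 ≈ 748.
Year 2020: gap = -2.0 × (6.09 - 4.47) = -3.24%, loss ≈ 16408 × 3.24/100 ≈ 532.
Year 2021: gap = -2.0 × (5.76 - 4.47) = -2.58%, loss ≈ 16408 × 2.58/100 ≈ 423.
Total lost output = 866 + 1139 + 748 + 532 + 423 = 3708 billion.

£3,708 billion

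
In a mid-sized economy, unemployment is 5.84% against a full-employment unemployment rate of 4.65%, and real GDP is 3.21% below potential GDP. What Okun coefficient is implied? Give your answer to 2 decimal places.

β ≈ 2.70

Okun's law: output gap = -β × (u - u*).
-3.21 = -β × (5.84 - 4.65) = -β × 1.19, so β = 3.21/1.19 = 2.70.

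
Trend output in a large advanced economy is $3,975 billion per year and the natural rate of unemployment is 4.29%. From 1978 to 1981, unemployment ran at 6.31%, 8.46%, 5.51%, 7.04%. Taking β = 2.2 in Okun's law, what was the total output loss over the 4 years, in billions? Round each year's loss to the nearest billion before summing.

$889 billion

Year 1978: gap = -2.2 × (6.31 - 4.29) = -4.444%, loss ≈ 3975 × 4.444/100 ≈ 177.
Year 1979: gap = -2.2 × (8.46 - 4.29) = -9.174%, loss ≈ 3975 × 9.174/100 ≈ 365.
Year 1980: gap = -2.2 × (5.51 - 4.29) = -2.684%, loss ≈ 3975 × 2.684/100 ≈ 107.
Year 1981: gap = -2.2 × (7.04 - 4.29) = -6.05%, loss ≈ 3975 × 6.05/100 ≈ 240.
Total lost output = 177 + 365 + 107 + 240 = 889 billion.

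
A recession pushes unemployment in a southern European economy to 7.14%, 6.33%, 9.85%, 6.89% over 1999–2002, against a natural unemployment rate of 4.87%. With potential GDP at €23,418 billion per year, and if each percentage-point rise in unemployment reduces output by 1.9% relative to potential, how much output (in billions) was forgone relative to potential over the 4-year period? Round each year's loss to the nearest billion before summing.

€4,775 billion

Year 1999: gap = -1.9 × (7.14 - 4.87) = -4.313%, loss ≈ 23418 × 4.313/100 ≈ 1010.
Year 2000: gap = -1.9 × (6.33 - 4.87) = -2.774%, loss ≈ 23418 × 2.774/100 ≈ 650.
Year 2001: gap = -1.9 × (9.85 - 4.87) = -9.462%, loss ≈ 23418 × 9.462/100 ≈ 2216.
Year 2002: gap = -1.9 × (6.89 - 4.87) = -3.838%, loss ≈ 23418 × 3.838/100 ≈ 899.
Total lost output = 1010 + 650 + 2216 + 899 = 4775 billion.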